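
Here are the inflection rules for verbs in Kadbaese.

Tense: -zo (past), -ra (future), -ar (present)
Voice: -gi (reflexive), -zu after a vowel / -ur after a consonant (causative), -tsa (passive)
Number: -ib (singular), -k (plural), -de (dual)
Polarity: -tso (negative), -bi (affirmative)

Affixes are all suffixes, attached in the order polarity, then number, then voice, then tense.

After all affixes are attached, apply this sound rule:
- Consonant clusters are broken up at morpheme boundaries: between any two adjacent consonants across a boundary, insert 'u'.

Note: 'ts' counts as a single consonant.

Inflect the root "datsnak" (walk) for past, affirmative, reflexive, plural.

datsnakubikugizo

Attach polarity affirmative -bi → datsnakbi.
Attach number plural -k → datsnakbik.
Attach voice reflexive -gi → datsnakbikgi.
Attach tense past -zo → datsnakbikgizo.
Apply epenthesis: datsnakbikgizo → datsnakubikugizo.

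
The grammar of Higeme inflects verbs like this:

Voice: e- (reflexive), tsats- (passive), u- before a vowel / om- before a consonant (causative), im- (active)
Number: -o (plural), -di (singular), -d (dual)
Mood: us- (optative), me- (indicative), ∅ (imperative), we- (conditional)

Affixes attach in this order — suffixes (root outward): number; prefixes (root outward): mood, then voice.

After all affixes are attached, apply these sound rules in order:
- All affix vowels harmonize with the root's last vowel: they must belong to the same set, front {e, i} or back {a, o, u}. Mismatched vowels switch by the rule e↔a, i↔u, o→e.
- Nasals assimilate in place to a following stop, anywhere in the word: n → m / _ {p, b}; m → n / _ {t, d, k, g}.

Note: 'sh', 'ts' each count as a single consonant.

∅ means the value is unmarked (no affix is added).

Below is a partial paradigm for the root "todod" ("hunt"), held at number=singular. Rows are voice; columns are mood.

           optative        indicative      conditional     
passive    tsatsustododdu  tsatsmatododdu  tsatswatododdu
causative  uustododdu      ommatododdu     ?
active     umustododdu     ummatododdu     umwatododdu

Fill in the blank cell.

Attach number singular -di → tododdi.
Attach mood conditional we- → wetododdi.
Attach voice causative om- (before consonant 'w') → omwetododdi.
Apply vowel harmony: omwetododdi → omwatododdu.
Nasal assimilation: no change.

omwatododdu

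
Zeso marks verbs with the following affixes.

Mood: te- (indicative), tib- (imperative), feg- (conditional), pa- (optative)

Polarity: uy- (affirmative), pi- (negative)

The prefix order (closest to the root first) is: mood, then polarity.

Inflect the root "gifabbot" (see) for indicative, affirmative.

uytegifabbot

Attach mood indicative te- → tegifabbot.
Attach polarity affirmative uy- → uytegifabbot.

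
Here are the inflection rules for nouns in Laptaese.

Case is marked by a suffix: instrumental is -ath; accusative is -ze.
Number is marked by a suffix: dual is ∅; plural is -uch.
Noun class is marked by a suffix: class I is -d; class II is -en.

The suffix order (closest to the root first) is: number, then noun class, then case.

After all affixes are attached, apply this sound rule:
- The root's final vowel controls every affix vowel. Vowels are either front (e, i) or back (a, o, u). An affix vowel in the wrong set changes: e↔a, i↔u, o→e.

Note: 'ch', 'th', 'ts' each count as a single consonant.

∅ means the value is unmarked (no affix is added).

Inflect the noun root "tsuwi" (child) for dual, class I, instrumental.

number = dual: zero marking, form stays tsuwi.
Attach noun class class I -d → tsuwid.
Attach case instrumental -ath → tsuwidath.
Apply vowel harmony: tsuwidath → tsuwideth.

tsuwideth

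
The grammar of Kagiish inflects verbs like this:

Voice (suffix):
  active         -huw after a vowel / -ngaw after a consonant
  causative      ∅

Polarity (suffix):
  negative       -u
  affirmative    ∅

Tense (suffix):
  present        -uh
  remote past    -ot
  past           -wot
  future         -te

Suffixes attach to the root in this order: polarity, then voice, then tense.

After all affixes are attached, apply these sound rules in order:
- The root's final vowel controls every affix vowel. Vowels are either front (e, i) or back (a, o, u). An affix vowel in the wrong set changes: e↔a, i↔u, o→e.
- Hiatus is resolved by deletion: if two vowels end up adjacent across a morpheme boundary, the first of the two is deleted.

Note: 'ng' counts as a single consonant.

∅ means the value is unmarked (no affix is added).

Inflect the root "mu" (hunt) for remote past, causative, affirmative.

polarity = affirmative: zero marking, form stays mu.
voice = causative: zero marking, form stays mu.
Attach tense remote past -ot → muot.
Vowel harmony: no change.
Apply vowel deletion: muot → mot.

mot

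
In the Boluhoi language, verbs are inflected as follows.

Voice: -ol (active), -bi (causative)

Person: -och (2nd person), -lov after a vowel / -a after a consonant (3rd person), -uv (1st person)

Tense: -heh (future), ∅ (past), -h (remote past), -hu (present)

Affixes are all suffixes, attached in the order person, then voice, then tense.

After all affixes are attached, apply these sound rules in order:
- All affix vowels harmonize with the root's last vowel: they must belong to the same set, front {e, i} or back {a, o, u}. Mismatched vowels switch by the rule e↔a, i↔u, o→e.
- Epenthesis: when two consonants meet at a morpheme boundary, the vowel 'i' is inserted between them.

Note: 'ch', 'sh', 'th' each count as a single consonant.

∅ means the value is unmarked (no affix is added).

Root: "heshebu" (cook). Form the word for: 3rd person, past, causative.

Attach person 3rd person -lov (after vowel 'u') → heshebulov.
Attach voice causative -bi → heshebulovbi.
tense = past: zero marking, form stays heshebulovbi.
Apply vowel harmony: heshebulovbi → heshebulovbu.
Apply epenthesis: heshebulovbu → heshebulovibu.

heshebulovibu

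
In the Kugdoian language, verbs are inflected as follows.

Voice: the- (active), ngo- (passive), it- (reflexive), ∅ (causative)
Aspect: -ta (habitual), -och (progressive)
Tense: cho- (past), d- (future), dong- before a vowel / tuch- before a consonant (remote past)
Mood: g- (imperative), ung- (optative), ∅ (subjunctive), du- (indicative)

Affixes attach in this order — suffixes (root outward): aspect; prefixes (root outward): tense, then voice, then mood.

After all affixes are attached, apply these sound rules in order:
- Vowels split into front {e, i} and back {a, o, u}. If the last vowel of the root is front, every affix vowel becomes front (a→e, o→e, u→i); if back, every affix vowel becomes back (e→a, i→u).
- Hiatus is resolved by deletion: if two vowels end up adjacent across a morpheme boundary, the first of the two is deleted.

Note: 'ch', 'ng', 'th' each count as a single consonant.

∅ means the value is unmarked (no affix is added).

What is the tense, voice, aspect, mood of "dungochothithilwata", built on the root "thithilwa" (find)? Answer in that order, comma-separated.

Segment: du-ngo-cho-thithilwa-ta.
tense: cho- → past.
voice: ngo- → passive.
aspect: -ta → habitual.
mood: du- → indicative.

past, passive, habitual, indicative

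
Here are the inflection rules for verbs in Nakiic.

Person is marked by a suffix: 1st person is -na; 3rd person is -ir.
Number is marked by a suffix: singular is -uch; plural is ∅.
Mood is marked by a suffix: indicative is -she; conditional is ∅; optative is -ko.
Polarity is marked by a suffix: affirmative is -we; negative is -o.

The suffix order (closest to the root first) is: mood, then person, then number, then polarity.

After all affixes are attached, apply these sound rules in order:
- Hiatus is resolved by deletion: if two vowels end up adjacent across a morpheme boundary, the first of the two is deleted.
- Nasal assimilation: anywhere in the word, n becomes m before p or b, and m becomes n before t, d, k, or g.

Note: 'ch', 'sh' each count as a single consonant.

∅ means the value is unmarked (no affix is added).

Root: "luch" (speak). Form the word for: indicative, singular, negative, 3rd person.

luchshirucho

Attach mood indicative -she → luchshe.
Attach person 3rd person -ir → luchsheir.
Attach number singular -uch → luchsheiruch.
Attach polarity negative -o → luchsheirucho.
Apply vowel deletion: luchsheirucho → luchshirucho.
Nasal assimilation: no change.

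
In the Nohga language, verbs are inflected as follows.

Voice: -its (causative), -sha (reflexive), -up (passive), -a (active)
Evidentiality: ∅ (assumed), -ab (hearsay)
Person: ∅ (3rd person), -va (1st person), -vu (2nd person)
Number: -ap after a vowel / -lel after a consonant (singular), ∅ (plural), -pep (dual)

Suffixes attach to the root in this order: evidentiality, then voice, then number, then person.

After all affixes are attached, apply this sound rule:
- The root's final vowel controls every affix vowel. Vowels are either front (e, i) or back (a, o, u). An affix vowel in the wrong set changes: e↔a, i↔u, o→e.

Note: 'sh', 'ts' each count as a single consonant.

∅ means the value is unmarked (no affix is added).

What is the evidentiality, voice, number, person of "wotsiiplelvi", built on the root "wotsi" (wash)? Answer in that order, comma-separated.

Segment: wotsi-up-lel-vu.
evidentiality: ∅ → assumed.
voice: -up → passive.
number: -ap/lel → singular.
person: -vu → 2nd person.

assumed, passive, singular, 2nd person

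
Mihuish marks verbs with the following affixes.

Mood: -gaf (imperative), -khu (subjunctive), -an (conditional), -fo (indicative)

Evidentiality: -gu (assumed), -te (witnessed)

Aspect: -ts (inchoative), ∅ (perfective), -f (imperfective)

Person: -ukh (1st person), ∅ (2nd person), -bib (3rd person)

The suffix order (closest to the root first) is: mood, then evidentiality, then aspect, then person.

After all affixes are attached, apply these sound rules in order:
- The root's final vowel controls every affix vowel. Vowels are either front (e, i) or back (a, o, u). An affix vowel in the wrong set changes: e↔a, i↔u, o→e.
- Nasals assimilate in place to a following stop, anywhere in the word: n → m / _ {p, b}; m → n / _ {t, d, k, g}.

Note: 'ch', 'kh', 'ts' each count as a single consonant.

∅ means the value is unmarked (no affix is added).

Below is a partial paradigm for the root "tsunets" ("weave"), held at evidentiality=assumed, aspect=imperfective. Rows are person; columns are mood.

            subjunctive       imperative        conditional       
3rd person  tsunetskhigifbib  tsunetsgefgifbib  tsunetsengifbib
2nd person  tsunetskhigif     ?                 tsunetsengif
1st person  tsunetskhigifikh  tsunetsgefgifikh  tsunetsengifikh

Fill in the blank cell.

Attach mood imperative -gaf → tsunetsgaf.
Attach evidentiality assumed -gu → tsunetsgafgu.
Attach aspect imperfective -f → tsunetsgafguf.
person = 2nd person: zero marking, form stays tsunetsgafguf.
Apply vowel harmony: tsunetsgafguf → tsunetsgefgif.
Nasal assimilation: no change.

tsunetsgefgif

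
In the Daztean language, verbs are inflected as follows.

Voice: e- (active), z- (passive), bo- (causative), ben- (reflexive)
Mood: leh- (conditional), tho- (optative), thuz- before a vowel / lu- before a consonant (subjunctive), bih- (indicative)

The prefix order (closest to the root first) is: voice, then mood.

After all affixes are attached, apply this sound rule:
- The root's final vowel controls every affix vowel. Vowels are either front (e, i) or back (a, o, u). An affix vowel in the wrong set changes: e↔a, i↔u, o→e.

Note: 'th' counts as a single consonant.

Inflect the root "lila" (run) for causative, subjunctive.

lubolila

Attach voice causative bo- → bolila.
Attach mood subjunctive lu- (before consonant 'b') → lubolila.
Vowel harmony: no change.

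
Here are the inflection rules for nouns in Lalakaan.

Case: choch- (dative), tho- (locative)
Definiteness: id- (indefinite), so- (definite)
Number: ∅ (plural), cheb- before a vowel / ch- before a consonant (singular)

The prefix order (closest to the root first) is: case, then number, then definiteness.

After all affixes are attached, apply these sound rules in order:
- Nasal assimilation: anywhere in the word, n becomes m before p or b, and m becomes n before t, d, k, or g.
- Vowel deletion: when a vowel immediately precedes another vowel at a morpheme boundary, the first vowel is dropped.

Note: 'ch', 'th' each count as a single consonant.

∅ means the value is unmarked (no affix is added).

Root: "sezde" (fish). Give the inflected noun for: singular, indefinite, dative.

Attach case dative choch- → chochsezde.
Attach number singular ch- (before consonant 'ch') → chchochsezde.
Attach definiteness indefinite id- → idchchochsezde.
Nasal assimilation: no change.
Vowel deletion: no change.

idchchochsezde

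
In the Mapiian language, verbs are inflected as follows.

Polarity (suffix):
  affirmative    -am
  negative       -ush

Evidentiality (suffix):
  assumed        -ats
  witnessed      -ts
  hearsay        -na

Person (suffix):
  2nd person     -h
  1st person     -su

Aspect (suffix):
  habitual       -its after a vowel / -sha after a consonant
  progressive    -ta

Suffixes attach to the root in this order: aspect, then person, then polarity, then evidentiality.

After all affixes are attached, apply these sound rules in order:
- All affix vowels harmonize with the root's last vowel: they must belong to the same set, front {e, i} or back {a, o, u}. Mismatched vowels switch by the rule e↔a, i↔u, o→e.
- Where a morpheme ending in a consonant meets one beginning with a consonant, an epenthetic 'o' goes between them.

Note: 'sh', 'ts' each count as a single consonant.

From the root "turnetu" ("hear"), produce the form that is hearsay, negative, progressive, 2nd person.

Attach aspect progressive -ta → turnetuta.
Attach person 2nd person -h → turnetutah.
Attach polarity negative -ush → turnetutahush.
Attach evidentiality hearsay -na → turnetutahushna.
Vowel harmony: no change.
Apply epenthesis: turnetutahushna → turnetutahushona.

turnetutahushona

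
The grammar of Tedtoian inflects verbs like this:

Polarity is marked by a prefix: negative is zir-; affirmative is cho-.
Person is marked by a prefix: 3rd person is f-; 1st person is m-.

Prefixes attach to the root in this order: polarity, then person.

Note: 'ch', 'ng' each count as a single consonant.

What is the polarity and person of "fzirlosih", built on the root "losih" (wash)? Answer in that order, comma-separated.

Segment: f-zir-losih.
polarity: zir- → negative.
person: f- → 3rd person.

negative, 3rd person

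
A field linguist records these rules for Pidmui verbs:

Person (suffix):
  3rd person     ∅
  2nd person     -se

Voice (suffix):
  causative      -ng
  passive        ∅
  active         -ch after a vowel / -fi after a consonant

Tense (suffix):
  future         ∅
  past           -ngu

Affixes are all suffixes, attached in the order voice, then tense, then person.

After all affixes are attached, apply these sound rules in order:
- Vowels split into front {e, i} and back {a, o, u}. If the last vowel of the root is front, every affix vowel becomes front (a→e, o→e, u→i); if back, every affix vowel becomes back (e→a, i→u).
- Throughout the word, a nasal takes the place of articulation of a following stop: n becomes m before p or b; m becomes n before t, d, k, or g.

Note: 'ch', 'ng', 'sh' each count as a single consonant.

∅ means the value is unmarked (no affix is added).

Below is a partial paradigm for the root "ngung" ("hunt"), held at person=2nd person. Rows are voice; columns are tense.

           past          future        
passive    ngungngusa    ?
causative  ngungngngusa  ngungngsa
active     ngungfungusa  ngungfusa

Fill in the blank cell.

voice = passive: zero marking, form stays ngung.
tense = future: zero marking, form stays ngung.
Attach person 2nd person -se → ngungse.
Apply vowel harmony: ngungse → ngungsa.
Nasal assimilation: no change.

ngungsa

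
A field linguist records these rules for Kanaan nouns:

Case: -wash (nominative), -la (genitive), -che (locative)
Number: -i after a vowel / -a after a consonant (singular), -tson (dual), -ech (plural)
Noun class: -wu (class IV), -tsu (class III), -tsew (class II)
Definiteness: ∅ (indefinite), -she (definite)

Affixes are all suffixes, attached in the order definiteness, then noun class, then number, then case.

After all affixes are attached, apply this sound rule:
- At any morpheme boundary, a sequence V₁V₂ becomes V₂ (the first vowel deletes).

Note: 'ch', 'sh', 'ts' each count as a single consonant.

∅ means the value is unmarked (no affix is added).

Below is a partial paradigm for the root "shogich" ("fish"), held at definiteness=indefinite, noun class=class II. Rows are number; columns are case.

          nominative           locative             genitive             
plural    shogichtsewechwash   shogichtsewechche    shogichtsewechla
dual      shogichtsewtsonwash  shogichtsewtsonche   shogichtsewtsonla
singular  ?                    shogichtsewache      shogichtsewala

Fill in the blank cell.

definiteness = indefinite: zero marking, form stays shogich.
Attach noun class class II -tsew → shogichtsew.
Attach number singular -a (after consonant 'w') → shogichtsewa.
Attach case nominative -wash → shogichtsewawash.
Vowel deletion: no change.

shogichtsewawash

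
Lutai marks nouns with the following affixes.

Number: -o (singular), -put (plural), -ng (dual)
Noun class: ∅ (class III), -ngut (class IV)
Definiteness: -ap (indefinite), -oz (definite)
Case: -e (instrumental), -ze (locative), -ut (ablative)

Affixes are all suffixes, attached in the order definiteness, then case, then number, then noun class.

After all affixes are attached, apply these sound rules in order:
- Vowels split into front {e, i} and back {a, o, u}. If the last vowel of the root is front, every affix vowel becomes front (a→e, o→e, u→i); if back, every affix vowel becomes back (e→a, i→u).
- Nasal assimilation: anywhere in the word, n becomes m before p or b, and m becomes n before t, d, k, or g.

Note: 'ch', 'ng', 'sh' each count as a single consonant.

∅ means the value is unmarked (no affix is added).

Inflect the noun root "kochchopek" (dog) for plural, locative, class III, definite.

Attach definiteness definite -oz → kochchopekoz.
Attach case locative -ze → kochchopekozze.
Attach number plural -put → kochchopekozzeput.
noun class = class III: zero marking, form stays kochchopekozzeput.
Apply vowel harmony: kochchopekozzeput → kochchopekezzepit.
Nasal assimilation: no change.

kochchopekezzepit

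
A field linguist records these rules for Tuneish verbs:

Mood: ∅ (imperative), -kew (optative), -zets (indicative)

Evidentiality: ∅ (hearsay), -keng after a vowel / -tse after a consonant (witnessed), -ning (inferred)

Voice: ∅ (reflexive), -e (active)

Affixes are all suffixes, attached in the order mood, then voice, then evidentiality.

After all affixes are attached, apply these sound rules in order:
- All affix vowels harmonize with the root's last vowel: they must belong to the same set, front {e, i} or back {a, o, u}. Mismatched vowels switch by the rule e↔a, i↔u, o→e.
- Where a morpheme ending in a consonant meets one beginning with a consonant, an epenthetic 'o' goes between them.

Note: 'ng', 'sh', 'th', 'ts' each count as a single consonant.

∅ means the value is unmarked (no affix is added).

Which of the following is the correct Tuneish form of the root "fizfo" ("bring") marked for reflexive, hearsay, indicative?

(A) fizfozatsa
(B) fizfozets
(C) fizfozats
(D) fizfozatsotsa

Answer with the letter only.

Attach mood indicative -zets → fizfozets.
voice = reflexive: zero marking, form stays fizfozets.
evidentiality = hearsay: zero marking, form stays fizfozets.
Apply vowel harmony: fizfozets → fizfozats.
Epenthesis: no change.
So the correct form is fizfozats, option (C).
(D) fizfozatsotsa is wrong: it uses witnessed instead of hearsay for evidentiality.
(A) fizfozatsa is wrong: it uses active instead of reflexive for voice.
(B) fizfozets is wrong: it fails to apply the sound rule(s).

C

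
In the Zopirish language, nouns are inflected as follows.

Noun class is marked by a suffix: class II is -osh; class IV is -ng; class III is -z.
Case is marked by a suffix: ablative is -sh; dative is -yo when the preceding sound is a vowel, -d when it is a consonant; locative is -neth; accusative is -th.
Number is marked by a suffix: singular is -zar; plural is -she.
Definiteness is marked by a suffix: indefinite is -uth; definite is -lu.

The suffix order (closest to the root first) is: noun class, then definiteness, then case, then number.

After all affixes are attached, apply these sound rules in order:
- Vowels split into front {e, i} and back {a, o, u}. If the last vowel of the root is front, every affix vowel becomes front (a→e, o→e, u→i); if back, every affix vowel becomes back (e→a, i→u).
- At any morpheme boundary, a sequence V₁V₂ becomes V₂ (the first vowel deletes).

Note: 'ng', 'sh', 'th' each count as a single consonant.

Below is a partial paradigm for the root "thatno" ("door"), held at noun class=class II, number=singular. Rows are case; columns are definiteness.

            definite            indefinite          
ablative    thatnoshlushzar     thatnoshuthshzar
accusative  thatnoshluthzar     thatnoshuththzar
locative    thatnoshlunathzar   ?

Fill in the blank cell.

Attach noun class class II -osh → thatnoosh.
Attach definiteness indefinite -uth → thatnooshuth.
Attach case locative -neth → thatnooshuthneth.
Attach number singular -zar → thatnooshuthnethzar.
Apply vowel harmony: thatnooshuthnethzar → thatnooshuthnathzar.
Apply vowel deletion: thatnooshuthnathzar → thatnoshuthnathzar.

thatnoshuthnathzar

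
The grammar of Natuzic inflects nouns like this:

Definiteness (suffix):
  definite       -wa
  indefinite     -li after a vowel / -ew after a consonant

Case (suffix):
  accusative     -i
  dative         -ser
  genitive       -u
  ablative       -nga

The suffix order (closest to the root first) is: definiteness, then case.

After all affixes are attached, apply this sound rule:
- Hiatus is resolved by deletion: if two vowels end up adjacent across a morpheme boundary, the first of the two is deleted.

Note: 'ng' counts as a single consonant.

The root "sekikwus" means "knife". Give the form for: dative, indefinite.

Attach definiteness indefinite -ew (after consonant 's') → sekikwusew.
Attach case dative -ser → sekikwusewser.
Vowel deletion: no change.

sekikwusewser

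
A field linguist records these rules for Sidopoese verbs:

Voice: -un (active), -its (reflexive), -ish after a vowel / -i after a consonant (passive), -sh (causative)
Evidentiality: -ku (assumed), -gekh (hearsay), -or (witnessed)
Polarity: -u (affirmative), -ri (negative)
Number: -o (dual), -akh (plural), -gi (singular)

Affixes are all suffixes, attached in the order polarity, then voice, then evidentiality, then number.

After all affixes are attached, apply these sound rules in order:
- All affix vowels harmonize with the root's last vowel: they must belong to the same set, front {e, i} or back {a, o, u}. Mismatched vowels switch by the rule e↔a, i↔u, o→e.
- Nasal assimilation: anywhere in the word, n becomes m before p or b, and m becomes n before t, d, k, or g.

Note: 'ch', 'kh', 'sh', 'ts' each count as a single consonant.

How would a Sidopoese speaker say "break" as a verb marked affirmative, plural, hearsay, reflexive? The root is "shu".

Attach polarity affirmative -u → shuu.
Attach voice reflexive -its → shuuits.
Attach evidentiality hearsay -gekh → shuuitsgekh.
Attach number plural -akh → shuuitsgekhakh.
Apply vowel harmony: shuuitsgekhakh → shuuutsgakhakh.
Nasal assimilation: no change.

shuuutsgakhakh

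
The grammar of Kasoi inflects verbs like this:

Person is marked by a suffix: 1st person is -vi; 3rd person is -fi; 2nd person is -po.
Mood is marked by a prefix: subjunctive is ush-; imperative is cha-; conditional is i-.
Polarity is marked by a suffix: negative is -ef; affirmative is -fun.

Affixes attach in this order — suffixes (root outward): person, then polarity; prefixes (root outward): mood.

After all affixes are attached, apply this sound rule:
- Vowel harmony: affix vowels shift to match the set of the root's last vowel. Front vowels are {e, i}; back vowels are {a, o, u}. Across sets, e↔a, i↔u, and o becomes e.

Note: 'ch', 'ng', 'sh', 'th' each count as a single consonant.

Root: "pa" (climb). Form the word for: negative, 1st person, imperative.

chapavuaf

Attach mood imperative cha- → chapa.
Attach person 1st person -vi → chapavi.
Attach polarity negative -ef → chapavief.
Apply vowel harmony: chapavief → chapavuaf.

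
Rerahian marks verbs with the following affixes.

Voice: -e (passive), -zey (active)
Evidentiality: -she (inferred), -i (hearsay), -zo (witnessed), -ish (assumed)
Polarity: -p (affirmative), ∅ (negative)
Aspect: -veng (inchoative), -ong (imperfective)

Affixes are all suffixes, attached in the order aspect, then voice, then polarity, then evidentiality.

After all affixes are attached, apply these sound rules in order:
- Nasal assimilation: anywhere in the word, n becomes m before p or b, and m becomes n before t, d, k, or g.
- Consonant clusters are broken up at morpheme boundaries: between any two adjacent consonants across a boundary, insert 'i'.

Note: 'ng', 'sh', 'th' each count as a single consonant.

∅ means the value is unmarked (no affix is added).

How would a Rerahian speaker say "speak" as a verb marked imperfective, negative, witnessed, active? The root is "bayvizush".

bayvizushongizeyizo

Attach aspect imperfective -ong → bayvizushong.
Attach voice active -zey → bayvizushongzey.
polarity = negative: zero marking, form stays bayvizushongzey.
Attach evidentiality witnessed -zo → bayvizushongzeyzo.
Nasal assimilation: no change.
Apply epenthesis: bayvizushongzeyzo → bayvizushongizeyizo.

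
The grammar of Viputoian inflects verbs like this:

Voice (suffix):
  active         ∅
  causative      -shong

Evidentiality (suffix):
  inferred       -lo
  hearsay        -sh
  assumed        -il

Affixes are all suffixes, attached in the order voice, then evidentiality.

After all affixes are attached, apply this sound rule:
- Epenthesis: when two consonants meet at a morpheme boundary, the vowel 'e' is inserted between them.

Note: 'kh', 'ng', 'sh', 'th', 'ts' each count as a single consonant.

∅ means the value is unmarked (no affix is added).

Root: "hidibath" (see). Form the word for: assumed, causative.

hidibatheshongil

Attach voice causative -shong → hidibathshong.
Attach evidentiality assumed -il → hidibathshongil.
Apply epenthesis: hidibathshongil → hidibatheshongil.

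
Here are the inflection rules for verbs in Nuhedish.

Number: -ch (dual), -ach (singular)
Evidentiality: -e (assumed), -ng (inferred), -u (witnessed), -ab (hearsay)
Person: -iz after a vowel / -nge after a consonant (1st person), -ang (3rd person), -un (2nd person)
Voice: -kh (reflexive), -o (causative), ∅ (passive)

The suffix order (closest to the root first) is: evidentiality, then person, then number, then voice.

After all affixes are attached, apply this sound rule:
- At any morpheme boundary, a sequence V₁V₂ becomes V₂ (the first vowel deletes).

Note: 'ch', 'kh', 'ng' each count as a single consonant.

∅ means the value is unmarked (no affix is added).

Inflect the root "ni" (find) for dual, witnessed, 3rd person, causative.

nangcho

Attach evidentiality witnessed -u → niu.
Attach person 3rd person -ang → niuang.
Attach number dual -ch → niuangch.
Attach voice causative -o → niuangcho.
Apply vowel deletion: niuangcho → nangcho.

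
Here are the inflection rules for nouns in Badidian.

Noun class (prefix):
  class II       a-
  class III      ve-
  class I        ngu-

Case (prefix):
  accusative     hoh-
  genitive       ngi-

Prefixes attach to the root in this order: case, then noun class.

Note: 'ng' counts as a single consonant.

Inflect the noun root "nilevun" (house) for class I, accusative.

nguhohnilevun

Attach case accusative hoh- → hohnilevun.
Attach noun class class I ngu- → nguhohnilevun.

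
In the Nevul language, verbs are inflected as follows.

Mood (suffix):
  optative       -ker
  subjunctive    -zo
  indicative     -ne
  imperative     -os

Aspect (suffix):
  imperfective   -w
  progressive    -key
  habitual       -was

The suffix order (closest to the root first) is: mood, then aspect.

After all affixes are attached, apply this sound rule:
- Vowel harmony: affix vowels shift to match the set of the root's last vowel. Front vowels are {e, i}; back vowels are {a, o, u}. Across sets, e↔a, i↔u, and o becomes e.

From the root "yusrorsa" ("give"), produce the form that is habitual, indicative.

yusrorsanawas

Attach mood indicative -ne → yusrorsane.
Attach aspect habitual -was → yusrorsanewas.
Apply vowel harmony: yusrorsanewas → yusrorsanawas.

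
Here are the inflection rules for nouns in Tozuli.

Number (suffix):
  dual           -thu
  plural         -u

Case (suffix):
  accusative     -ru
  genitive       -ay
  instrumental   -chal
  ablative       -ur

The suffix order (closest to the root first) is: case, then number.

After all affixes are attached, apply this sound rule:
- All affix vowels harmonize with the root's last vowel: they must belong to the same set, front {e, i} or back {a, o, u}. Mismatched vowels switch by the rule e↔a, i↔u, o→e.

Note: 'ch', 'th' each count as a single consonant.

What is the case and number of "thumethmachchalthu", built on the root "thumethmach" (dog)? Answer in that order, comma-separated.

instrumental, dual

Segment: thumethmach-chal-thu.
case: -chal → instrumental.
number: -thu → dual.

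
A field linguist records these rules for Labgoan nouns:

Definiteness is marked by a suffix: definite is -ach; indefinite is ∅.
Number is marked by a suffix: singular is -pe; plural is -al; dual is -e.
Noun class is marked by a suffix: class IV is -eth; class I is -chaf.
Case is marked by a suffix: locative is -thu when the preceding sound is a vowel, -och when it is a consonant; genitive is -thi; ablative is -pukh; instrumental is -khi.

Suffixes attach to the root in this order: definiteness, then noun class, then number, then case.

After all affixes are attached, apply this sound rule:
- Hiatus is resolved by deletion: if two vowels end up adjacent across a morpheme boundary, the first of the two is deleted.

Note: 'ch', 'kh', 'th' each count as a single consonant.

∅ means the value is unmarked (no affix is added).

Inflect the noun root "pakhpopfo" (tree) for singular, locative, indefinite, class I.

definiteness = indefinite: zero marking, form stays pakhpopfo.
Attach noun class class I -chaf → pakhpopfochaf.
Attach number singular -pe → pakhpopfochafpe.
Attach case locative -thu (after vowel 'e') → pakhpopfochafpethu.
Vowel deletion: no change.

pakhpopfochafpethu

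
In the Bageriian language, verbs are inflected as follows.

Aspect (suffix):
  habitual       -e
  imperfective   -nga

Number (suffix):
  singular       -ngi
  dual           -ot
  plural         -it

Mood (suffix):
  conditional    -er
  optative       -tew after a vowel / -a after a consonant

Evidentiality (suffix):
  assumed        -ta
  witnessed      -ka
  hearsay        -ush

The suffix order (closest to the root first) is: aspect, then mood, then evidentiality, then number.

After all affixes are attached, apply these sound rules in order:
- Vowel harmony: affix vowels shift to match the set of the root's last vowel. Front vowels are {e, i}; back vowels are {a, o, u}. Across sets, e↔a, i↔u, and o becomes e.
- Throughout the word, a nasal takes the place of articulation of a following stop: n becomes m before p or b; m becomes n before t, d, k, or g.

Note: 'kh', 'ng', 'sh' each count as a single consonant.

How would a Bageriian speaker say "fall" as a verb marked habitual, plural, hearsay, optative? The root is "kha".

khaatawushut

Attach aspect habitual -e → khae.
Attach mood optative -tew (after vowel 'e') → khaetew.
Attach evidentiality hearsay -ush → khaetewush.
Attach number plural -it → khaetewushit.
Apply vowel harmony: khaetewushit → khaatawushut.
Nasal assimilation: no change.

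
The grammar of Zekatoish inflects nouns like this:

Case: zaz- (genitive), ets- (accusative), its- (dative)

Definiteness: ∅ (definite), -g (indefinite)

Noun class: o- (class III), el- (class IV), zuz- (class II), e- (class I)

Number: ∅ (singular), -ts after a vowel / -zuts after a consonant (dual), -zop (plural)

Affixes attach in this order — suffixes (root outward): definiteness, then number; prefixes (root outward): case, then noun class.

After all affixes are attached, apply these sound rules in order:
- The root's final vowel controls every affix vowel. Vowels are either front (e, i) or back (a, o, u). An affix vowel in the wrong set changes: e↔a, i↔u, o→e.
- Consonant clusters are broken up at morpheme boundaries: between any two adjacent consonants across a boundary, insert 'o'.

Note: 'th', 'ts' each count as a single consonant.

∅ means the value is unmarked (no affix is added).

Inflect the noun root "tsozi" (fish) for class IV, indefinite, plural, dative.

elitsotsozigozep

Attach definiteness indefinite -g → tsozig.
Attach number plural -zop → tsozigzop.
Attach case dative its- → itstsozigzop.
Attach noun class class IV el- → elitstsozigzop.
Apply vowel harmony: elitstsozigzop → elitstsozigzep.
Apply epenthesis: elitstsozigzep → elitsotsozigozep.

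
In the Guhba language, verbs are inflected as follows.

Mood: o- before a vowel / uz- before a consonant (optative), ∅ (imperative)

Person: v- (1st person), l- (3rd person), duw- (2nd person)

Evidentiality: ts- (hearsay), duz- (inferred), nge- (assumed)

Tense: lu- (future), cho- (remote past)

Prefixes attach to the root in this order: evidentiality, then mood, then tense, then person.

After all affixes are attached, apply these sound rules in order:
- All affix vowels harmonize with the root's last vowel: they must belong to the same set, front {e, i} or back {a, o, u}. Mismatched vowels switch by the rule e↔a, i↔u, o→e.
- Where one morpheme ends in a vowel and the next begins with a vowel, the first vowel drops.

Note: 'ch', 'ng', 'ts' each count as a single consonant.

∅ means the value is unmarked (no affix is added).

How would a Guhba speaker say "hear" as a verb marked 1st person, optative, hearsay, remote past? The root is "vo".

vchuztsvo

Attach evidentiality hearsay ts- → tsvo.
Attach mood optative uz- (before consonant 'ts') → uztsvo.
Attach tense remote past cho- → chouztsvo.
Attach person 1st person v- → vchouztsvo.
Vowel harmony: no change.
Apply vowel deletion: vchouztsvo → vchuztsvo.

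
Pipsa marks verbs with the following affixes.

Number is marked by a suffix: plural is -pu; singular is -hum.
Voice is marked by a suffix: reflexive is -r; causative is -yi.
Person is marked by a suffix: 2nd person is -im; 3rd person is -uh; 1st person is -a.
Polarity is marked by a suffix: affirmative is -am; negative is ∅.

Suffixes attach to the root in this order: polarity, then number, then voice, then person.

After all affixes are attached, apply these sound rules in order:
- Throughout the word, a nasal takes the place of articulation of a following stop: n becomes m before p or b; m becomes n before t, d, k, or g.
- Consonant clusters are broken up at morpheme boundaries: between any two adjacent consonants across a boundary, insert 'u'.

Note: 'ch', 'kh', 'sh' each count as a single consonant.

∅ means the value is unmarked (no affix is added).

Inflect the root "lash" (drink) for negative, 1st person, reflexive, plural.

lashupura

polarity = negative: zero marking, form stays lash.
Attach number plural -pu → lashpu.
Attach voice reflexive -r → lashpur.
Attach person 1st person -a → lashpura.
Nasal assimilation: no change.
Apply epenthesis: lashpura → lashupura.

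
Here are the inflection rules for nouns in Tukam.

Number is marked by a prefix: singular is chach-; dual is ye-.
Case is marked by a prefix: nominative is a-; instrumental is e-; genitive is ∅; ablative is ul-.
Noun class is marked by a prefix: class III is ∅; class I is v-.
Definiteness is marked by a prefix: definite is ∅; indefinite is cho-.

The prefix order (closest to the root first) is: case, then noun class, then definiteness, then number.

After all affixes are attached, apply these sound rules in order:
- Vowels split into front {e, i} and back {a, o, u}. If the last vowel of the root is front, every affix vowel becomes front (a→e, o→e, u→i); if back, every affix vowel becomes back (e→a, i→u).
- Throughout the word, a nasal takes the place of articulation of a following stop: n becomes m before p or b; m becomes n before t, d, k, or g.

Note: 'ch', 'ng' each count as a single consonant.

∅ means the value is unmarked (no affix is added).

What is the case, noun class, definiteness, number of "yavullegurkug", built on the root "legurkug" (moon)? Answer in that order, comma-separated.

ablative, class I, definite, dual

Segment: ye-v-ul-legurkug.
case: ul- → ablative.
noun class: v- → class I.
definiteness: ∅ → definite.
number: ye- → dual.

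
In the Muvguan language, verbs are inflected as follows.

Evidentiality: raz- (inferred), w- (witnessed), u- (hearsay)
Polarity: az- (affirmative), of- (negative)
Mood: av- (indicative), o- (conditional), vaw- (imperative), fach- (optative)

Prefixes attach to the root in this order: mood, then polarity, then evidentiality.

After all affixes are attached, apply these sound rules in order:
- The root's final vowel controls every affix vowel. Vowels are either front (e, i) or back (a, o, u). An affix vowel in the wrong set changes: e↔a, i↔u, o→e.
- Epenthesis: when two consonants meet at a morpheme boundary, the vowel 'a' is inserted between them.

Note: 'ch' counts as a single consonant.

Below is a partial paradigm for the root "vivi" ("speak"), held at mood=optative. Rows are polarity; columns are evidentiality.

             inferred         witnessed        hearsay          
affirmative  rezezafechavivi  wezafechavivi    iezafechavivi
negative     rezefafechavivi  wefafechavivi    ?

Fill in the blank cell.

Attach mood optative fach- → fachvivi.
Attach polarity negative of- → offachvivi.
Attach evidentiality hearsay u- → uoffachvivi.
Apply vowel harmony: uoffachvivi → ieffechvivi.
Apply epenthesis: ieffechvivi → iefafechavivi.

iefafechavivi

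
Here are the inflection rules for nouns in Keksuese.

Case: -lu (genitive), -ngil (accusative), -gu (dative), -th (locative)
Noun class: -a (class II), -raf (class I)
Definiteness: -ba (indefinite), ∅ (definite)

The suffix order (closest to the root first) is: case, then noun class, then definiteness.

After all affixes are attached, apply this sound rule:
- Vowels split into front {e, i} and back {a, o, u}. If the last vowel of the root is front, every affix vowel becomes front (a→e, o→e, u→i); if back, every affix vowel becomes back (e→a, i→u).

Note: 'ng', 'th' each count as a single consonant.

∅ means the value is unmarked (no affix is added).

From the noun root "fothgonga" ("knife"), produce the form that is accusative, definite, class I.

Attach case accusative -ngil → fothgongangil.
Attach noun class class I -raf → fothgongangilraf.
definiteness = definite: zero marking, form stays fothgongangilraf.
Apply vowel harmony: fothgongangilraf → fothgongangulraf.

fothgongangulraf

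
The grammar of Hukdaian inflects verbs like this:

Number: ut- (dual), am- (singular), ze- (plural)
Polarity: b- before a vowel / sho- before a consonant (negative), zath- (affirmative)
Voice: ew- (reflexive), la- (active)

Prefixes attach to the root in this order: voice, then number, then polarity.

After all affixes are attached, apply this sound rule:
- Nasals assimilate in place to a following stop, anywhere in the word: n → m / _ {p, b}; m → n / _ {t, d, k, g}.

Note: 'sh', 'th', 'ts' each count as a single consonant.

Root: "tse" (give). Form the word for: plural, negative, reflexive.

Attach voice reflexive ew- → ewtse.
Attach number plural ze- → zeewtse.
Attach polarity negative sho- (before consonant 'z') → shozeewtse.
Nasal assimilation: no change.

shozeewtse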